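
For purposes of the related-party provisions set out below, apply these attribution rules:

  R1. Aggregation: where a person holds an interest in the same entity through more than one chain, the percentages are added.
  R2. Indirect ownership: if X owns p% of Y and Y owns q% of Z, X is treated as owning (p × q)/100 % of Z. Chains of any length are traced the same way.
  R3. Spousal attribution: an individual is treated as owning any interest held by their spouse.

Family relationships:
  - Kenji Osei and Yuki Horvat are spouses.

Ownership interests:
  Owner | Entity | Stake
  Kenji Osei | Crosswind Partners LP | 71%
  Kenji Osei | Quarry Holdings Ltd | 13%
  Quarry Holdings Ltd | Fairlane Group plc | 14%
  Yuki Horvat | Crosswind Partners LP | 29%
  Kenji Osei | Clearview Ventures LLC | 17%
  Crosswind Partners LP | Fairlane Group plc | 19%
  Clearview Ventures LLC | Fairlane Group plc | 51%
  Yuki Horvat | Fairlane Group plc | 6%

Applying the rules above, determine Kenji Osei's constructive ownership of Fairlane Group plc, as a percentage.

By spousal attribution (R3), Kenji Osei is treated as also owning Yuki Horvat's interest in Crosswind Partners LP, giving 71% + 29% = 100%.
By spousal attribution (R3), Kenji Osei is treated as owning Yuki Horvat's 6% interest in Fairlane Group plc.
Chain via Quarry Holdings Ltd (R2): 13% × 14% = 1.82% of Fairlane Group plc.
Chain via Clearview Ventures LLC (R2): 17% × 51% = 8.67% of Fairlane Group plc.
Chain via Crosswind Partners LP (R2): 100% × 19% = 19% of Fairlane Group plc.
Direct interest in Fairlane Group plc: 6%.
Aggregating (R1): 1.82% + 8.67% + 19% + 6% = 35.49%.

35.49%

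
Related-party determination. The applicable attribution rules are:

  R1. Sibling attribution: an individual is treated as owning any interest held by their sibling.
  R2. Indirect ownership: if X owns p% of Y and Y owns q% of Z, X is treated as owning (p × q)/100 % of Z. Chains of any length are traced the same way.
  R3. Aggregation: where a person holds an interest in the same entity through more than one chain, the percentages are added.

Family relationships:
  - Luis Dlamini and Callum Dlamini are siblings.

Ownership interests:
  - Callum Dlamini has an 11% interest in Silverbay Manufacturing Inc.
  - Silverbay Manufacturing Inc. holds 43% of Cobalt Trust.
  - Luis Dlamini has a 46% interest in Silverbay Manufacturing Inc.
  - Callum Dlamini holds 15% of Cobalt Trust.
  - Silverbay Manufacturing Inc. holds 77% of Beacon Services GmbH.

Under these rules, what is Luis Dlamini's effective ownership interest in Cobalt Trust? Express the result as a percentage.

By sibling attribution (R1), Luis Dlamini is treated as also owning Callum Dlamini's interest in Silverbay Manufacturing Inc, giving 46% + 11% = 57%.
By sibling attribution (R1), Luis Dlamini is treated as owning Callum Dlamini's 15% interest in Cobalt Trust.
Chain via Silverbay Manufacturing Inc. (R2): 57% × 43% = 24.51% of Cobalt Trust.
Direct interest in Cobalt Trust: 15%.
Aggregating (R3): 24.51% + 15% = 39.51%.

39.51%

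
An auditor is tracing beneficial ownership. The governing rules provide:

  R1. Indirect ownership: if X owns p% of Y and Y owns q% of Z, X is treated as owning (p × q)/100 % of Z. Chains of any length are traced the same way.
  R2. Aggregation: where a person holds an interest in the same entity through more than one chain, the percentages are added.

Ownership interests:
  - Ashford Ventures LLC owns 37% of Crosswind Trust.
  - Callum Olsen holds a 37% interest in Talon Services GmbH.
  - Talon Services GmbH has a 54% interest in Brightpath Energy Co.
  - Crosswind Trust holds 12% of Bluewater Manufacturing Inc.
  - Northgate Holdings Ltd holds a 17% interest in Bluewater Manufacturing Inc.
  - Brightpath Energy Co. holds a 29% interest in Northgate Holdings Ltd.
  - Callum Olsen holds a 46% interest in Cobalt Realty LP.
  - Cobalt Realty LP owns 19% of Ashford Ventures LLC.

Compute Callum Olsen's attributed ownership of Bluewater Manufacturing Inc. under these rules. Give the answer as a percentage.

1.37307%

Chain via Cobalt Realty LP → Ashford Ventures LLC → Crosswind Trust (R1): 46% × 19% × 37% × 12% = 0.388056% of Bluewater Manufacturing Inc.
Chain via Talon Services GmbH → Brightpath Energy Co. → Northgate Holdings Ltd (R1): 37% × 54% × 29% × 17% = 0.985014% of Bluewater Manufacturing Inc.
Aggregating (R2): 0.388056% + 0.985014% = 1.37307%.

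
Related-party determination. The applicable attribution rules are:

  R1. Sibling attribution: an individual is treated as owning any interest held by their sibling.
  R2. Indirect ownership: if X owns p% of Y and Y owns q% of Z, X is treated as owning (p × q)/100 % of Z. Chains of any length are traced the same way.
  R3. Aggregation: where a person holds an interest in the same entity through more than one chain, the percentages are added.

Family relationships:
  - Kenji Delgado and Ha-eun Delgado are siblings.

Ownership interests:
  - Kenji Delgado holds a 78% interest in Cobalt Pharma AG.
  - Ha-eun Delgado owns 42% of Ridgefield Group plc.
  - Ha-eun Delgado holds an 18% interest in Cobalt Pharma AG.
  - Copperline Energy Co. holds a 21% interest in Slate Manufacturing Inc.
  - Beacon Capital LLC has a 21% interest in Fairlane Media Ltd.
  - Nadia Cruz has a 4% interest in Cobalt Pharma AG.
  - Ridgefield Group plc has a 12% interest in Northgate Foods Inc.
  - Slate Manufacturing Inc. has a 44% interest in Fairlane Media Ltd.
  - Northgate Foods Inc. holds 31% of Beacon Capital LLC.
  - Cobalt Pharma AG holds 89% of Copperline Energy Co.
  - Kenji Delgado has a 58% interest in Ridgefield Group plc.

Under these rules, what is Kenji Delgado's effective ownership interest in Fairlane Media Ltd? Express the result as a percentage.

By sibling attribution (R1), Kenji Delgado is treated as also owning Ha-eun Delgado's interest in Cobalt Pharma AG, giving 78% + 18% = 96%.
By sibling attribution (R1), Kenji Delgado is treated as also owning Ha-eun Delgado's interest in Ridgefield Group plc, giving 58% + 42% = 100%.
Chain via Cobalt Pharma AG → Copperline Energy Co. → Slate Manufacturing Inc. (R2): 96% × 89% × 21% × 44% = 7.894656% of Fairlane Media Ltd.
Chain via Ridgefield Group plc → Northgate Foods Inc. → Beacon Capital LLC (R2): 100% × 12% × 31% × 21% = 0.7812% of Fairlane Media Ltd.
Aggregating (R3): 7.894656% + 0.7812% = 8.675856%.

8.675856%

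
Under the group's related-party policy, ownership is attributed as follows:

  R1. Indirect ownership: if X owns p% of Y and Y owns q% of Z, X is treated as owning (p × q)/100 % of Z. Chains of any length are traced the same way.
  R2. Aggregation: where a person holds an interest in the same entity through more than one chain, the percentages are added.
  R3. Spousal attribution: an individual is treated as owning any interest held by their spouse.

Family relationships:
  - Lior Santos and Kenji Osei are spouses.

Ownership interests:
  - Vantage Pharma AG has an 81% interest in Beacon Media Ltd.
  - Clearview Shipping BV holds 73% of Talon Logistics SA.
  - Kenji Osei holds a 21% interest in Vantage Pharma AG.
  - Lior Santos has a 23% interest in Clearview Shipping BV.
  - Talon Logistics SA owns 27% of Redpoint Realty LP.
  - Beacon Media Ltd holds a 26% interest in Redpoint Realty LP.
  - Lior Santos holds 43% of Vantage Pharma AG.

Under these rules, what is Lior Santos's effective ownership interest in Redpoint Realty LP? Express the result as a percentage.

18.0117%

By spousal attribution (R3), Lior Santos is treated as also owning Kenji Osei's interest in Vantage Pharma AG, giving 43% + 21% = 64%.
Chain via Vantage Pharma AG → Beacon Media Ltd (R1): 64% × 81% × 26% = 13.4784% of Redpoint Realty LP.
Chain via Clearview Shipping BV → Talon Logistics SA (R1): 23% × 73% × 27% = 4.5333% of Redpoint Realty LP.
Aggregating (R2): 13.4784% + 4.5333% = 18.0117%.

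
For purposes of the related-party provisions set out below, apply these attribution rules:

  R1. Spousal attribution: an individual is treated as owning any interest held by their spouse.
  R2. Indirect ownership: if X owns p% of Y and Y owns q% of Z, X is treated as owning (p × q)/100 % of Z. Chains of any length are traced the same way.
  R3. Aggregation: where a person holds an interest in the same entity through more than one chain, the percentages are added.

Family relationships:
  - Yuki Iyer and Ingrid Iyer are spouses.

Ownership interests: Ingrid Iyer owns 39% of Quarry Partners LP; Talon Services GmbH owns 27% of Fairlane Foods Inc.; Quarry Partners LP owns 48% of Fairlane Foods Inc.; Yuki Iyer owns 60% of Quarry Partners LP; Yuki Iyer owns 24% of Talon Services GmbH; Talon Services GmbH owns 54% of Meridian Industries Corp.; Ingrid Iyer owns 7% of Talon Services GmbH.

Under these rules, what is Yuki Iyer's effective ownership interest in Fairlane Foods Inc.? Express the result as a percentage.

By spousal attribution (R1), Yuki Iyer is treated as also owning Ingrid Iyer's interest in Quarry Partners LP, giving 60% + 39% = 99%.
By spousal attribution (R1), Yuki Iyer is treated as also owning Ingrid Iyer's interest in Talon Services GmbH, giving 24% + 7% = 31%.
Chain via Quarry Partners LP (R2): 99% × 48% = 47.52% of Fairlane Foods Inc.
Chain via Talon Services GmbH (R2): 31% × 27% = 8.37% of Fairlane Foods Inc.
Aggregating (R3): 47.52% + 8.37% = 55.89%.

55.89%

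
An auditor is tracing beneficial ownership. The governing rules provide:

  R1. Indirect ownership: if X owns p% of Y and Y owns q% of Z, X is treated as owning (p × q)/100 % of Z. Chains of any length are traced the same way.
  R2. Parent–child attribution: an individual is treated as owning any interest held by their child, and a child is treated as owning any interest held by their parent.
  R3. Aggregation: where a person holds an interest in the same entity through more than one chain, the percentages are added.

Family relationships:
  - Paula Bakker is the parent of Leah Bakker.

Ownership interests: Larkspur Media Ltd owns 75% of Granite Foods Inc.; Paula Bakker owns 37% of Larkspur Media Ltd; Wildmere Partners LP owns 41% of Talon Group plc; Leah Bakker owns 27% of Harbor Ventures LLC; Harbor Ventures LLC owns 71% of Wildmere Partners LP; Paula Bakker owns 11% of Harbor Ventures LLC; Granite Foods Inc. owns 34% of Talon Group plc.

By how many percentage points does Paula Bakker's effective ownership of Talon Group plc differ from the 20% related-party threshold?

By parent–child attribution (R2), Paula Bakker is treated as also owning Leah Bakker's interest in Harbor Ventures LLC, giving 11% + 27% = 38%.
Chain via Larkspur Media Ltd → Granite Foods Inc. (R1): 37% × 75% × 34% = 9.435% of Talon Group plc.
Chain via Harbor Ventures LLC → Wildmere Partners LP (R1): 38% × 71% × 41% = 11.0618% of Talon Group plc.
Aggregating (R3): 9.435% + 11.0618% = 20.4968%.
20.4968% exceeds the 20% threshold by 0.4968 percentage points.

0.4968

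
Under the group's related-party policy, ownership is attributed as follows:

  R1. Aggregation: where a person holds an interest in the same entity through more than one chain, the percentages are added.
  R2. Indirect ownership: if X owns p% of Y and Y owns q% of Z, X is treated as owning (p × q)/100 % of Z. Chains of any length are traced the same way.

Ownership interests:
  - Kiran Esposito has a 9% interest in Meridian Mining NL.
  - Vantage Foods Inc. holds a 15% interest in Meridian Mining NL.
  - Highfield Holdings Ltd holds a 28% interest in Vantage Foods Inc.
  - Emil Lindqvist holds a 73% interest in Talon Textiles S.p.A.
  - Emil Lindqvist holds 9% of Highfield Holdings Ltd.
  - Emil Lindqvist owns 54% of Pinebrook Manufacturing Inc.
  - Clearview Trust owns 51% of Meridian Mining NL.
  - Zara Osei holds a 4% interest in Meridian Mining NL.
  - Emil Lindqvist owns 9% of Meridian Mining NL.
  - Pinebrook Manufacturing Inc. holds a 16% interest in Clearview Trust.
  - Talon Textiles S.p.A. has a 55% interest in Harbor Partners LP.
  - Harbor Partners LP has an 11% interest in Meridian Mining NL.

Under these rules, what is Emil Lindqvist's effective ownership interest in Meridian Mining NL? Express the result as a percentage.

Chain via Pinebrook Manufacturing Inc. → Clearview Trust (R2): 54% × 16% × 51% = 4.4064% of Meridian Mining NL.
Chain via Talon Textiles S.p.A. → Harbor Partners LP (R2): 73% × 55% × 11% = 4.4165% of Meridian Mining NL.
Chain via Highfield Holdings Ltd → Vantage Foods Inc. (R2): 9% × 28% × 15% = 0.378% of Meridian Mining NL.
Direct interest in Meridian Mining NL: 9%.
Aggregating (R1): 4.4064% + 4.4165% + 0.378% + 9% = 18.2009%.

18.2009%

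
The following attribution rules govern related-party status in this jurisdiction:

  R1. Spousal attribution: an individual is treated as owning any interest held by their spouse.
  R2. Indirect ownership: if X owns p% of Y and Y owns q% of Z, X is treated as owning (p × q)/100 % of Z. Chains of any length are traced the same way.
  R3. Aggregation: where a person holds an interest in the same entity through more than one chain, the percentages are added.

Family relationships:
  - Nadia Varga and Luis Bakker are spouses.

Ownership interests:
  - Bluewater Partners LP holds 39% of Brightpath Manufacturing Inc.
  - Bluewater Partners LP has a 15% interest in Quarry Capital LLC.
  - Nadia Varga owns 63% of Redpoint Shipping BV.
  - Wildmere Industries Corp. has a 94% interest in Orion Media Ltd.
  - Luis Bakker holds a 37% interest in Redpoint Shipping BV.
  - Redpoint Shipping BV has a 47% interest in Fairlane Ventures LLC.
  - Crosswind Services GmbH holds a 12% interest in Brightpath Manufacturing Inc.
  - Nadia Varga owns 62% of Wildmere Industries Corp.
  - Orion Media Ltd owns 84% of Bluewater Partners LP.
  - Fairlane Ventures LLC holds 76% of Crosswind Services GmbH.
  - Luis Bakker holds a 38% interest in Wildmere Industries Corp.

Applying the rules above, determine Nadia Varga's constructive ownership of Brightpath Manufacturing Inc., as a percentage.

35.0808%

By spousal attribution (R1), Nadia Varga is treated as also owning Luis Bakker's interest in Redpoint Shipping BV, giving 63% + 37% = 100%.
By spousal attribution (R1), Nadia Varga is treated as also owning Luis Bakker's interest in Wildmere Industries Corp, giving 62% + 38% = 100%.
Chain via Redpoint Shipping BV → Fairlane Ventures LLC → Crosswind Services GmbH (R2): 100% × 47% × 76% × 12% = 4.2864% of Brightpath Manufacturing Inc.
Chain via Wildmere Industries Corp. → Orion Media Ltd → Bluewater Partners LP (R2): 100% × 94% × 84% × 39% = 30.7944% of Brightpath Manufacturing Inc.
Aggregating (R3): 4.2864% + 30.7944% = 35.0808%.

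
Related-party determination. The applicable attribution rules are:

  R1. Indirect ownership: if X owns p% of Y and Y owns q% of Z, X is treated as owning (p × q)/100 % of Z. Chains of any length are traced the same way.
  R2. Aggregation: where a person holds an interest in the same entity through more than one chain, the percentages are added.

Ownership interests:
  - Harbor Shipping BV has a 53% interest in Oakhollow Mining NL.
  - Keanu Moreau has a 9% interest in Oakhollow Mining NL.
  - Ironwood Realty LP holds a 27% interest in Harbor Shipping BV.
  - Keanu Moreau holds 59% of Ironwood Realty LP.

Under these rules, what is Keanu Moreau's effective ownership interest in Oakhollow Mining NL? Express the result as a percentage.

Chain via Ironwood Realty LP → Harbor Shipping BV (R1): 59% × 27% × 53% = 8.4429% of Oakhollow Mining NL.
Direct interest in Oakhollow Mining NL: 9%.
Aggregating (R2): 8.4429% + 9% = 17.4429%.

17.4429%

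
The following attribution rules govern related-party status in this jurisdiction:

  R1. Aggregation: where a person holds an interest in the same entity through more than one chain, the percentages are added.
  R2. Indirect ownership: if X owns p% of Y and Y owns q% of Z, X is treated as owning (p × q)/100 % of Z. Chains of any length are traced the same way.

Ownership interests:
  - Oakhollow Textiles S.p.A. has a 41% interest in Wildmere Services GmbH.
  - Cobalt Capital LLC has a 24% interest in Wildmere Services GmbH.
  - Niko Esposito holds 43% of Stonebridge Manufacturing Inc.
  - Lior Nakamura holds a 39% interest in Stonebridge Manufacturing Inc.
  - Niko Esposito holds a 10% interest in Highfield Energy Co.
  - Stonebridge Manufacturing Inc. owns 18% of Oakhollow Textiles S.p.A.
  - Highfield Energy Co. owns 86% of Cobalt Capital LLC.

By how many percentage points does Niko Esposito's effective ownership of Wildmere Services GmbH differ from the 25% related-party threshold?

19.7626

Chain via Highfield Energy Co. → Cobalt Capital LLC (R2): 10% × 86% × 24% = 2.064% of Wildmere Services GmbH.
Chain via Stonebridge Manufacturing Inc. → Oakhollow Textiles S.p.A. (R2): 43% × 18% × 41% = 3.1734% of Wildmere Services GmbH.
Aggregating (R1): 2.064% + 3.1734% = 5.2374%.
5.2374% falls short of the 25% threshold by 19.7626 percentage points.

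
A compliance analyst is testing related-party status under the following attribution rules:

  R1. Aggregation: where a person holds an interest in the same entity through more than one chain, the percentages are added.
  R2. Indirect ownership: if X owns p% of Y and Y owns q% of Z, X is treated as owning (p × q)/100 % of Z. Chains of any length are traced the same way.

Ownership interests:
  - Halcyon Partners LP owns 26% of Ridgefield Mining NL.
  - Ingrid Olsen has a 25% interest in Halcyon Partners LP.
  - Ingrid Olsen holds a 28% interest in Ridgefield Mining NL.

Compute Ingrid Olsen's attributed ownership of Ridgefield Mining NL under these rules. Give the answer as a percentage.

34.5%

Chain via Halcyon Partners LP (R2): 25% × 26% = 6.5% of Ridgefield Mining NL.
Direct interest in Ridgefield Mining NL: 28%.
Aggregating (R1): 6.5% + 28% = 34.5%.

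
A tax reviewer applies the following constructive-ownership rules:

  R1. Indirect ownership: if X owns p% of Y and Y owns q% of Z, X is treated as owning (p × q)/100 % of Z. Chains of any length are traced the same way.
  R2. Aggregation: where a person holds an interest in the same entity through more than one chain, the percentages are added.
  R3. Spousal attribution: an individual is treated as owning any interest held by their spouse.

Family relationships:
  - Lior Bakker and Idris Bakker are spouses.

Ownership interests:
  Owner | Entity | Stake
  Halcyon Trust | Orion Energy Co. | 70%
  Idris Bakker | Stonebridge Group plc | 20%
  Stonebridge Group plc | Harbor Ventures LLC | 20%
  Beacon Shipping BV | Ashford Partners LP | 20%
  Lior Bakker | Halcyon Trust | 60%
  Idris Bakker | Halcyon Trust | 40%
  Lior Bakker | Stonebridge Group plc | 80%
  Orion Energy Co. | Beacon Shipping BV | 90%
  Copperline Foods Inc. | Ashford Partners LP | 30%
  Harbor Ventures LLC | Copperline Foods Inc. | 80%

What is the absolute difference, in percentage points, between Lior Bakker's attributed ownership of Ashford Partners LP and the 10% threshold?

7.4

By spousal attribution (R3), Lior Bakker is treated as also owning Idris Bakker's interest in Halcyon Trust, giving 60% + 40% = 100%.
By spousal attribution (R3), Lior Bakker is treated as also owning Idris Bakker's interest in Stonebridge Group plc, giving 80% + 20% = 100%.
Chain via Halcyon Trust → Orion Energy Co. → Beacon Shipping BV (R1): 100% × 70% × 90% × 20% = 12.6% of Ashford Partners LP.
Chain via Stonebridge Group plc → Harbor Ventures LLC → Copperline Foods Inc. (R1): 100% × 20% × 80% × 30% = 4.8% of Ashford Partners LP.
Aggregating (R2): 12.6% + 4.8% = 17.4%.
17.4% exceeds the 10% threshold by 7.4 percentage points.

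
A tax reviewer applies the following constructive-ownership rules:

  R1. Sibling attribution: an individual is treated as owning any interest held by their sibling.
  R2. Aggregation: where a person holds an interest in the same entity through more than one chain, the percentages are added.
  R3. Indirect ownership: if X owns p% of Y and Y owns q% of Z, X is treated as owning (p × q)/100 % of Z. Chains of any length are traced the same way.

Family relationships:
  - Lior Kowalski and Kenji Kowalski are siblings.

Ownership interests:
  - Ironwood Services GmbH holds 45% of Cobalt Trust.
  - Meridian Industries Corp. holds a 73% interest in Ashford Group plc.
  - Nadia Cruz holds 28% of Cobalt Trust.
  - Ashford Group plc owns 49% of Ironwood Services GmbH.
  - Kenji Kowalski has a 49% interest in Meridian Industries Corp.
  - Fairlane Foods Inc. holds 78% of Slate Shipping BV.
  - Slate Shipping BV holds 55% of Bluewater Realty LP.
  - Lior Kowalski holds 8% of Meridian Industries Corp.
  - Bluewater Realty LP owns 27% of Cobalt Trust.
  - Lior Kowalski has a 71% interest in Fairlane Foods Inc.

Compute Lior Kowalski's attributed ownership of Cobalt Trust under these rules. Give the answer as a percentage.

By sibling attribution (R1), Lior Kowalski is treated as also owning Kenji Kowalski's interest in Meridian Industries Corp, giving 8% + 49% = 57%.
Chain via Fairlane Foods Inc. → Slate Shipping BV → Bluewater Realty LP (R3): 71% × 78% × 55% × 27% = 8.22393% of Cobalt Trust.
Chain via Meridian Industries Corp. → Ashford Group plc → Ironwood Services GmbH (R3): 57% × 73% × 49% × 45% = 9.175005% of Cobalt Trust.
Aggregating (R2): 8.22393% + 9.175005% = 17.398935%.

17.398935%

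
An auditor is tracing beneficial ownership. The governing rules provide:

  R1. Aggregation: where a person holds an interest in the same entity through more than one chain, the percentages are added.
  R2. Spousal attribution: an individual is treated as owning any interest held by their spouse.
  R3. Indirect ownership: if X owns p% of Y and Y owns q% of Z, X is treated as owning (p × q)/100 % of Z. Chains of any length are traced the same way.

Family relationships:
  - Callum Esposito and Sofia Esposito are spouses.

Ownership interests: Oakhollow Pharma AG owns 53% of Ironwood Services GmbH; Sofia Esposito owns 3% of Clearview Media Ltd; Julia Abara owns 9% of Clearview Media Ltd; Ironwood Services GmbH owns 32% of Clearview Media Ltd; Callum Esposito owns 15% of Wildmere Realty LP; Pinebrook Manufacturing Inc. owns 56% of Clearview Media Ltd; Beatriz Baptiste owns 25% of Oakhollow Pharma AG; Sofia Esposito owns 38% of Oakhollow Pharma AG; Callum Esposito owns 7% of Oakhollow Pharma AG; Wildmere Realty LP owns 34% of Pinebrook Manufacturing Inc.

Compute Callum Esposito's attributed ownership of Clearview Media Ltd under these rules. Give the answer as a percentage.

13.488%

By spousal attribution (R2), Callum Esposito is treated as also owning Sofia Esposito's interest in Oakhollow Pharma AG, giving 7% + 38% = 45%.
By spousal attribution (R2), Callum Esposito is treated as owning Sofia Esposito's 3% interest in Clearview Media Ltd.
Chain via Wildmere Realty LP → Pinebrook Manufacturing Inc. (R3): 15% × 34% × 56% = 2.856% of Clearview Media Ltd.
Chain via Oakhollow Pharma AG → Ironwood Services GmbH (R3): 45% × 53% × 32% = 7.632% of Clearview Media Ltd.
Direct interest in Clearview Media Ltd: 3%.
Aggregating (R1): 2.856% + 7.632% + 3% = 13.488%.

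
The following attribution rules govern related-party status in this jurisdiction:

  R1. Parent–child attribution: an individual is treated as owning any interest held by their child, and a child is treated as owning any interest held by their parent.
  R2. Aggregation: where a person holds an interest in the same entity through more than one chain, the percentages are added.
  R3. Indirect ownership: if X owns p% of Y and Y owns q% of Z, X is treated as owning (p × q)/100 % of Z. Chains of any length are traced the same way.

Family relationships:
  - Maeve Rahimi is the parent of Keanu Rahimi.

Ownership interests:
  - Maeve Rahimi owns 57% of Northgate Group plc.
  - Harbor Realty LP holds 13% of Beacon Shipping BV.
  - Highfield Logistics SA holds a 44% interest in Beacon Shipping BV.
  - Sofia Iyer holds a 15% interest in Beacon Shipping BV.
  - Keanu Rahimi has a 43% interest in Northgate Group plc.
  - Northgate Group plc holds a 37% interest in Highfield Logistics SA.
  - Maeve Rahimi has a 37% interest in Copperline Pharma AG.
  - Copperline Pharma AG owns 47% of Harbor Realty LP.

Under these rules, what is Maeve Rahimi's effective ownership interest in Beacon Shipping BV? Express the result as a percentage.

18.5407%

By parent–child attribution (R1), Maeve Rahimi is treated as also owning Keanu Rahimi's interest in Northgate Group plc, giving 57% + 43% = 100%.
Chain via Northgate Group plc → Highfield Logistics SA (R3): 100% × 37% × 44% = 16.28% of Beacon Shipping BV.
Chain via Copperline Pharma AG → Harbor Realty LP (R3): 37% × 47% × 13% = 2.2607% of Beacon Shipping BV.
Aggregating (R2): 16.28% + 2.2607% = 18.5407%.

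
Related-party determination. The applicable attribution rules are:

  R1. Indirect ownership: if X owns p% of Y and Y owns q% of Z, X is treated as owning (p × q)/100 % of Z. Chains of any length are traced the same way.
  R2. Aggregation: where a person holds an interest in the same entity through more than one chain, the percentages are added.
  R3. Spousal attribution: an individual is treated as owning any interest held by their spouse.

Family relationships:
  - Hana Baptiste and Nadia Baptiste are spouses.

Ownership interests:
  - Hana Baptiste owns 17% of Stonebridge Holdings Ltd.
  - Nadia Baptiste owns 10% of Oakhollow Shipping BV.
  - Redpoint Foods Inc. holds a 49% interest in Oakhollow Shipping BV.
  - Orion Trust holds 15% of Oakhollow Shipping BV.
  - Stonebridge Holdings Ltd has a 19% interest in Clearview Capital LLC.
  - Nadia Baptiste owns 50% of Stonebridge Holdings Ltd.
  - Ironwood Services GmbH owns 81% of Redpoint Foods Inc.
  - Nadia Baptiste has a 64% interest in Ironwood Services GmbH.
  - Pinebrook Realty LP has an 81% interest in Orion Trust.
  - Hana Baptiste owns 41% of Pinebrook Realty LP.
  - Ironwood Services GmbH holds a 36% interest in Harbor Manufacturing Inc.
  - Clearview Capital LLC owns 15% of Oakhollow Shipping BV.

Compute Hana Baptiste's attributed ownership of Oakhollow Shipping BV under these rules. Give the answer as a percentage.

By spousal attribution (R3), Hana Baptiste is treated as also owning Nadia Baptiste's interest in Stonebridge Holdings Ltd, giving 17% + 50% = 67%.
By spousal attribution (R3), Hana Baptiste is treated as owning Nadia Baptiste's 64% interest in Ironwood Services GmbH.
By spousal attribution (R3), Hana Baptiste is treated as owning Nadia Baptiste's 10% interest in Oakhollow Shipping BV.
Chain via Stonebridge Holdings Ltd → Clearview Capital LLC (R1): 67% × 19% × 15% = 1.9095% of Oakhollow Shipping BV.
Chain via Pinebrook Realty LP → Orion Trust (R1): 41% × 81% × 15% = 4.9815% of Oakhollow Shipping BV.
Chain via Ironwood Services GmbH → Redpoint Foods Inc. (R1): 64% × 81% × 49% = 25.4016% of Oakhollow Shipping BV.
Direct interest in Oakhollow Shipping BV: 10%.
Aggregating (R2): 1.9095% + 4.9815% + 25.4016% + 10% = 42.2926%.

42.2926%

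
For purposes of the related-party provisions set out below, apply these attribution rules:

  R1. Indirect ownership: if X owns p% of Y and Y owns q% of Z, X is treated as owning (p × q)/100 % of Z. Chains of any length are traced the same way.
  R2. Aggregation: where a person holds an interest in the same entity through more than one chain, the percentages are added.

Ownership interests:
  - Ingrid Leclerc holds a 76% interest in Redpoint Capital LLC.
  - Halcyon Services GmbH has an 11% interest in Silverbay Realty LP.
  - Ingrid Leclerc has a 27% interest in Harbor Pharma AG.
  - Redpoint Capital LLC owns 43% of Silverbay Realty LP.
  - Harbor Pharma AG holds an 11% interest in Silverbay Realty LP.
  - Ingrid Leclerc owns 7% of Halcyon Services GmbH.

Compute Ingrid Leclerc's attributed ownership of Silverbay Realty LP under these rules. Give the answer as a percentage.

Chain via Halcyon Services GmbH (R1): 7% × 11% = 0.77% of Silverbay Realty LP.
Chain via Redpoint Capital LLC (R1): 76% × 43% = 32.68% of Silverbay Realty LP.
Chain via Harbor Pharma AG (R1): 27% × 11% = 2.97% of Silverbay Realty LP.
Aggregating (R2): 0.77% + 32.68% + 2.97% = 36.42%.

36.42%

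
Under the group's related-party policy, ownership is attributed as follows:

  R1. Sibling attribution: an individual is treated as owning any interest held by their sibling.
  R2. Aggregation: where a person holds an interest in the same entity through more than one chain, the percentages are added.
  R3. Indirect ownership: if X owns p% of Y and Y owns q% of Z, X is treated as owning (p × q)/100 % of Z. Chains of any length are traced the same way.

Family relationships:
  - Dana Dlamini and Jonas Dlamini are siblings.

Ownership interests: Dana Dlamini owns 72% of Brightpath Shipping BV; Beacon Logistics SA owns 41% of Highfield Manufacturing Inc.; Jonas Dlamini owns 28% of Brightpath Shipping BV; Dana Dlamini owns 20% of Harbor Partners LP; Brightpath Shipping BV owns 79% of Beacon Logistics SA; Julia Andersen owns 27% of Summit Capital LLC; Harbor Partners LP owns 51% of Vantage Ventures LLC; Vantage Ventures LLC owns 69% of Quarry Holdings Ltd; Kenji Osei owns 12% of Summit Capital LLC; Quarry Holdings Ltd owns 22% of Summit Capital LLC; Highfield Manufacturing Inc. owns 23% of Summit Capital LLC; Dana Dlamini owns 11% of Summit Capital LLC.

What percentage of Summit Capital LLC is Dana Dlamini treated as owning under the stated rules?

19.99806%

By sibling attribution (R1), Dana Dlamini is treated as also owning Jonas Dlamini's interest in Brightpath Shipping BV, giving 72% + 28% = 100%.
Chain via Harbor Partners LP → Vantage Ventures LLC → Quarry Holdings Ltd (R3): 20% × 51% × 69% × 22% = 1.54836% of Summit Capital LLC.
Chain via Brightpath Shipping BV → Beacon Logistics SA → Highfield Manufacturing Inc. (R3): 100% × 79% × 41% × 23% = 7.4497% of Summit Capital LLC.
Direct interest in Summit Capital LLC: 11%.
Aggregating (R2): 1.54836% + 7.4497% + 11% = 19.99806%.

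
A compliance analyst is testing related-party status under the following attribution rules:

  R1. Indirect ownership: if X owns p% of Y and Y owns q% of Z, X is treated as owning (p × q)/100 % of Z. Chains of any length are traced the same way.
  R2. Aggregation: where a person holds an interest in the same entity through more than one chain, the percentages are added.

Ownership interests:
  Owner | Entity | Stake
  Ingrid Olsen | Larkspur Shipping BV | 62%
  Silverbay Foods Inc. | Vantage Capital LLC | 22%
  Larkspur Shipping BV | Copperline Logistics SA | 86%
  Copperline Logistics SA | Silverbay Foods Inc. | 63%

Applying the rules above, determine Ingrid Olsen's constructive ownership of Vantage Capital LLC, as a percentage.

Chain via Larkspur Shipping BV → Copperline Logistics SA → Silverbay Foods Inc. (R1): 62% × 86% × 63% × 22% = 7.390152% of Vantage Capital LLC.

7.390152%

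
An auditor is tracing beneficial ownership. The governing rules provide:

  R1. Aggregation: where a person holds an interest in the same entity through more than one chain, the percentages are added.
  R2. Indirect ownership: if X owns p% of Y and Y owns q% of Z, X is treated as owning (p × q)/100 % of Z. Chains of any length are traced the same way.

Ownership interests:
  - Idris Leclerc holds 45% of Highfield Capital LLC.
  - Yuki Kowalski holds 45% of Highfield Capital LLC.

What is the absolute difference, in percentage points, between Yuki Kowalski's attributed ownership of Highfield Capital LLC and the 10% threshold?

Direct interest in Highfield Capital LLC: 45%.
45% exceeds the 10% threshold by 35 percentage points.

35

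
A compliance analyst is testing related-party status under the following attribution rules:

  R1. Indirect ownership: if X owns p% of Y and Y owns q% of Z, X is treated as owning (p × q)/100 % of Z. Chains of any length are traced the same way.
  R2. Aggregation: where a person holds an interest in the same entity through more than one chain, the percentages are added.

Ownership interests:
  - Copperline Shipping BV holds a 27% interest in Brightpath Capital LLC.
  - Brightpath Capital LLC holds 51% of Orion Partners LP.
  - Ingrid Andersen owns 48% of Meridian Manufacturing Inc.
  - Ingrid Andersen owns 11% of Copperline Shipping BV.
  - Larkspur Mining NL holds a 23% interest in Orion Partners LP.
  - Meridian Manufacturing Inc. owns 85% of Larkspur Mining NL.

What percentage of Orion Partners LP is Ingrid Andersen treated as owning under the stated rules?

Chain via Meridian Manufacturing Inc. → Larkspur Mining NL (R1): 48% × 85% × 23% = 9.384% of Orion Partners LP.
Chain via Copperline Shipping BV → Brightpath Capital LLC (R1): 11% × 27% × 51% = 1.5147% of Orion Partners LP.
Aggregating (R2): 9.384% + 1.5147% = 10.8987%.

10.8987%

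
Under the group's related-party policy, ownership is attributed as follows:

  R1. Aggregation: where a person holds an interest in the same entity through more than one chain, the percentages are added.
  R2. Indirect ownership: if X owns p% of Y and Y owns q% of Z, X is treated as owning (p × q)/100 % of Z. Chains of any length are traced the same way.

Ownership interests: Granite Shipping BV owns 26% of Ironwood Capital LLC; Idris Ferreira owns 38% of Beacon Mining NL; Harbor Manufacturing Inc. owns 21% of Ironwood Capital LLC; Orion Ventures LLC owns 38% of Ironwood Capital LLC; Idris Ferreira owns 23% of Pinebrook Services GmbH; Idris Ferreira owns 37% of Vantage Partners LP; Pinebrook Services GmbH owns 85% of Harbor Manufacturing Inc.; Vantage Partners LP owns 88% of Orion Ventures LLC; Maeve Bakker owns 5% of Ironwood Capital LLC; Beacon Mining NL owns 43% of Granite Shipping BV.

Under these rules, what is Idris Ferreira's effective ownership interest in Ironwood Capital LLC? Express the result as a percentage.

20.7267%

Chain via Pinebrook Services GmbH → Harbor Manufacturing Inc. (R2): 23% × 85% × 21% = 4.1055% of Ironwood Capital LLC.
Chain via Vantage Partners LP → Orion Ventures LLC (R2): 37% × 88% × 38% = 12.3728% of Ironwood Capital LLC.
Chain via Beacon Mining NL → Granite Shipping BV (R2): 38% × 43% × 26% = 4.2484% of Ironwood Capital LLC.
Aggregating (R1): 4.1055% + 12.3728% + 4.2484% = 20.7267%.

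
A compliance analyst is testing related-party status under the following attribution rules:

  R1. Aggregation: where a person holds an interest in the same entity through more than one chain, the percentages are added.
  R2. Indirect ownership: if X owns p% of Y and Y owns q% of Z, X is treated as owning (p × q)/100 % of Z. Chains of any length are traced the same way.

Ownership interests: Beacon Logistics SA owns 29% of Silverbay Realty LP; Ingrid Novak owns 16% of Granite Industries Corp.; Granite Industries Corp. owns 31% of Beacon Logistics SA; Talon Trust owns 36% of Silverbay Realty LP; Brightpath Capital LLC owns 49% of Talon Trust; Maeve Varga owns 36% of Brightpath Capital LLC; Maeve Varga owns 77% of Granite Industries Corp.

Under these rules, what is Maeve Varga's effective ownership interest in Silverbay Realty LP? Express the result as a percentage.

13.2727%

Chain via Brightpath Capital LLC → Talon Trust (R2): 36% × 49% × 36% = 6.3504% of Silverbay Realty LP.
Chain via Granite Industries Corp. → Beacon Logistics SA (R2): 77% × 31% × 29% = 6.9223% of Silverbay Realty LP.
Aggregating (R1): 6.3504% + 6.9223% = 13.2727%.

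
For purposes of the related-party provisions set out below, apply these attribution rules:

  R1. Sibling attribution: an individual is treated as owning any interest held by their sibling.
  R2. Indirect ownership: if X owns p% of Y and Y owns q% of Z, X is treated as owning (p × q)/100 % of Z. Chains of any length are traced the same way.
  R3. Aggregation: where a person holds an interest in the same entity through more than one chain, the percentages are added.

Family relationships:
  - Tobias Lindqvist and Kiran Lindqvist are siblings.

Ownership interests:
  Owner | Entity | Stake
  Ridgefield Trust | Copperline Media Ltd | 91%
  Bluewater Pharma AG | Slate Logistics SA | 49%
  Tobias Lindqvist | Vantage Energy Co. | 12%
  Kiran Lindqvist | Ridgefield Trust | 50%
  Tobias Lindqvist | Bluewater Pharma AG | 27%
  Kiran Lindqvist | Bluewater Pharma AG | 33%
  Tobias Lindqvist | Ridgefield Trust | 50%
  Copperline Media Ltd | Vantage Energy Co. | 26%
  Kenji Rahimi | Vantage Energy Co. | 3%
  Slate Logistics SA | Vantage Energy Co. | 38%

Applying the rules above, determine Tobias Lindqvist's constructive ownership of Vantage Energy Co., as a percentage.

By sibling attribution (R1), Tobias Lindqvist is treated as also owning Kiran Lindqvist's interest in Ridgefield Trust, giving 50% + 50% = 100%.
By sibling attribution (R1), Tobias Lindqvist is treated as also owning Kiran Lindqvist's interest in Bluewater Pharma AG, giving 27% + 33% = 60%.
Chain via Ridgefield Trust → Copperline Media Ltd (R2): 100% × 91% × 26% = 23.66% of Vantage Energy Co.
Chain via Bluewater Pharma AG → Slate Logistics SA (R2): 60% × 49% × 38% = 11.172% of Vantage Energy Co.
Direct interest in Vantage Energy Co: 12%.
Aggregating (R3): 23.66% + 11.172% + 12% = 46.832%.

46.832%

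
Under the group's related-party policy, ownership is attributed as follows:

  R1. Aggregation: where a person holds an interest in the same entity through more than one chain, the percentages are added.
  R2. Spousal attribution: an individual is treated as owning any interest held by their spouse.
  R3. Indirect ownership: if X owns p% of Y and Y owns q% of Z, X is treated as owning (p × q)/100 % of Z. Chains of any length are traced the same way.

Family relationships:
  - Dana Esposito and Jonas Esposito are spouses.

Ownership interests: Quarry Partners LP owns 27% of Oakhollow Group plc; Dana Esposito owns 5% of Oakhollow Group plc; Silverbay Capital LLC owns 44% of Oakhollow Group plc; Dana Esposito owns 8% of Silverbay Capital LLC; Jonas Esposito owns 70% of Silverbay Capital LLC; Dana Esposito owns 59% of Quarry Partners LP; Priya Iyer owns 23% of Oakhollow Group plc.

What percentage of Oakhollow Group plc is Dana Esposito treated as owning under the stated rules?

By spousal attribution (R2), Dana Esposito is treated as also owning Jonas Esposito's interest in Silverbay Capital LLC, giving 8% + 70% = 78%.
Chain via Quarry Partners LP (R3): 59% × 27% = 15.93% of Oakhollow Group plc.
Chain via Silverbay Capital LLC (R3): 78% × 44% = 34.32% of Oakhollow Group plc.
Direct interest in Oakhollow Group plc: 5%.
Aggregating (R1): 15.93% + 34.32% + 5% = 55.25%.

55.25%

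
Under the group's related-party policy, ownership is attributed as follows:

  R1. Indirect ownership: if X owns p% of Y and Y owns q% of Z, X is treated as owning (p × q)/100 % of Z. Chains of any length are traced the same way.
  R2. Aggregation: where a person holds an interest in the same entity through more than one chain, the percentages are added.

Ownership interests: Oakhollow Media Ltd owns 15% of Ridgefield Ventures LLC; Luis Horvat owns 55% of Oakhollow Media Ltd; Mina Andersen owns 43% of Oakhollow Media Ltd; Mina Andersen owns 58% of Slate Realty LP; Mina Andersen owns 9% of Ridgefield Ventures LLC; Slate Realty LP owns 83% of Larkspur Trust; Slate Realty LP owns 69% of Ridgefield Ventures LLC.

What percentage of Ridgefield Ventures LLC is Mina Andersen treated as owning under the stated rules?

Chain via Slate Realty LP (R1): 58% × 69% = 40.02% of Ridgefield Ventures LLC.
Chain via Oakhollow Media Ltd (R1): 43% × 15% = 6.45% of Ridgefield Ventures LLC.
Direct interest in Ridgefield Ventures LLC: 9%.
Aggregating (R2): 40.02% + 6.45% + 9% = 55.47%.

55.47%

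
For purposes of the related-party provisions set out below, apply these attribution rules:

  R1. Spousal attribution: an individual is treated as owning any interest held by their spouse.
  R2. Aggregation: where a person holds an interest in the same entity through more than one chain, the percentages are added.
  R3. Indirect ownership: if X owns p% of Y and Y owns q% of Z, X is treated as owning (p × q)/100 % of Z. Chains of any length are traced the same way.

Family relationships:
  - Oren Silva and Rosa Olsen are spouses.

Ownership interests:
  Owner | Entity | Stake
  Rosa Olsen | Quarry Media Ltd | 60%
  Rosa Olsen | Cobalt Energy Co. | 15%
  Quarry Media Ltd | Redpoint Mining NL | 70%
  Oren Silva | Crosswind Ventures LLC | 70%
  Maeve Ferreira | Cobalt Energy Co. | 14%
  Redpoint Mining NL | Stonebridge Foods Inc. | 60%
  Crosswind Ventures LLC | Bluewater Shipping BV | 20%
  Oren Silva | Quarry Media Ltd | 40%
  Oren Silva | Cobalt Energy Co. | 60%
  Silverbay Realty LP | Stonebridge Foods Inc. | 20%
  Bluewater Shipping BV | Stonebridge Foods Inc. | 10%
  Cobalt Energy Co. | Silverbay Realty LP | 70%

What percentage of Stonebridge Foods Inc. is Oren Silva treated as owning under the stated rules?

By spousal attribution (R1), Oren Silva is treated as also owning Rosa Olsen's interest in Cobalt Energy Co, giving 60% + 15% = 75%.
By spousal attribution (R1), Oren Silva is treated as also owning Rosa Olsen's interest in Quarry Media Ltd, giving 40% + 60% = 100%.
Chain via Crosswind Ventures LLC → Bluewater Shipping BV (R3): 70% × 20% × 10% = 1.4% of Stonebridge Foods Inc.
Chain via Cobalt Energy Co. → Silverbay Realty LP (R3): 75% × 70% × 20% = 10.5% of Stonebridge Foods Inc.
Chain via Quarry Media Ltd → Redpoint Mining NL (R3): 100% × 70% × 60% = 42% of Stonebridge Foods Inc.
Aggregating (R2): 1.4% + 10.5% + 42% = 53.9%.

53.9%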